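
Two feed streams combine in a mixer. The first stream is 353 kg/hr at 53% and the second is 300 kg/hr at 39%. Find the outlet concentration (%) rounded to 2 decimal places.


Mass balance on solute: F1*x1 + F2*x2 = F3*x3
F3 = F1 + F2 = 353 + 300 = 653 kg/hr
x3 = (F1*x1 + F2*x2)/F3
x3 = (353*0.53 + 300*0.39) / 653
x3 = 46.57%


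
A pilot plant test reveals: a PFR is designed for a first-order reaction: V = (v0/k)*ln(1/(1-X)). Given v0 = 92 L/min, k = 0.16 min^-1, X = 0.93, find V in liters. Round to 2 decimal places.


V = (v0/k) * ln(1/(1-X))
V = (92/0.16) * ln(1/(1-0.93))
V = 575.0 * ln(14.285714)
V = 575.0 * 2.65926
V = 1529.07 L


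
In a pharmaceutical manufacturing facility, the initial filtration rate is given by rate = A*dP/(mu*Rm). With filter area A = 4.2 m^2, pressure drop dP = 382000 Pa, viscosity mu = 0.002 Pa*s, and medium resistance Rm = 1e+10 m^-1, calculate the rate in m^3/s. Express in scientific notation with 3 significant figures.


rate = A * dP / (mu * Rm)
rate = 4.2 * 382000 / (0.002 * 1e+10)
rate = 1604400.0 / 2.000e+07
rate = 8.02e-02 m^3/s


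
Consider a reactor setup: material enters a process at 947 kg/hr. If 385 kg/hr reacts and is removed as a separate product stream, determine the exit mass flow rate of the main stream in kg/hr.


Steady-state mass balance on the main outlet: F_out = F_in - F_removed
F_out = 947 - 385
F_out = 562 kg/hr


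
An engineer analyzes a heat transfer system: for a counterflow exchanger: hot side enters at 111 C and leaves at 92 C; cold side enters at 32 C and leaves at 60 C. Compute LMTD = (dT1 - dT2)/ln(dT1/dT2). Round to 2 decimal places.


dT1 = Th_in - Tc_out = 111 - 60 = 51
dT2 = Th_out - Tc_in = 92 - 32 = 60
LMTD = (dT1 - dT2) / ln(dT1/dT2)
LMTD = (51 - 60) / ln(51/60)
LMTD = 55.38 K


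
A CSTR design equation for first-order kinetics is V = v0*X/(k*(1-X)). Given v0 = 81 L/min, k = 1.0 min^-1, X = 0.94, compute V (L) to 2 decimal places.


V = v0 * X / (k * (1 - X))
V = 81 * 0.94 / (1.0 * (1 - 0.94))
V = 76.14 / (1.0 * 0.06)
V = 76.14 / 0.06
V = 1269.00 L


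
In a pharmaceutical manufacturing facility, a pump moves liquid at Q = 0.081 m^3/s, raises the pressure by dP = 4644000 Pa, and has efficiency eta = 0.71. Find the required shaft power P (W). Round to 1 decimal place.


P = Q * dP / eta
P = 0.081 * 4644000 / 0.71
P = 376164.0 / 0.71
P = 529808.5 W


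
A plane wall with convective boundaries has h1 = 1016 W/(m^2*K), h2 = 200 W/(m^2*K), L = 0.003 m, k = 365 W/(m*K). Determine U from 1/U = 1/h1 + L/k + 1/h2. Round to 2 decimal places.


1/U = 1/h1 + L/k + 1/h2
1/U = 1/1016 + 0.003/365 + 1/200
1/U = 0.000984252 + 8.2192e-06 + 0.005
1/U = 0.0059924712
U = 166.88 W/(m^2*K)


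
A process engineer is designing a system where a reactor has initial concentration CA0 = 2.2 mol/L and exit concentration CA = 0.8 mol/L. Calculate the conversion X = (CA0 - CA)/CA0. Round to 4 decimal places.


X = (CA0 - CA) / CA0
X = (2.2 - 0.8) / 2.2
X = 1.4 / 2.2
X = 0.6364


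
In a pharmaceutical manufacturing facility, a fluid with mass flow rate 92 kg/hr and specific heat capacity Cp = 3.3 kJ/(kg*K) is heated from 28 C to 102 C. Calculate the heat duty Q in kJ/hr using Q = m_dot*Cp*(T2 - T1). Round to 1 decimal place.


Q = m_dot * Cp * (T2 - T1)
Q = 92 * 3.3 * (102 - 28)
Q = 92 * 3.3 * 74
Q = 22466.4 kJ/hr


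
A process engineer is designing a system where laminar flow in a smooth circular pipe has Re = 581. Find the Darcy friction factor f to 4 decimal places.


f = 64 / Re
f = 64 / 581
f = 0.1102


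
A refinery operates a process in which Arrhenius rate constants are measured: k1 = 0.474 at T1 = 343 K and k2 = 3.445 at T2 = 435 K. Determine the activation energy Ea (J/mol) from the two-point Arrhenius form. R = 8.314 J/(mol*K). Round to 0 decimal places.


Ea = R * ln(k2/k1) / (1/T1 - 1/T2)
ln(k2/k1) = ln(3.445/0.474) = 1.9834719
1/T1 - 1/T2 = 1/343 - 1/435 = 0.00061660132
Ea = 8.314 * 1.9834719 / 0.00061660132
Ea = 26744 J/mol


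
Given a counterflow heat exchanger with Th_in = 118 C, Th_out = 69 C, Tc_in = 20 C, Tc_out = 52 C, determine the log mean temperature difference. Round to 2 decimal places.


dT1 = Th_in - Tc_out = 118 - 52 = 66
dT2 = Th_out - Tc_in = 69 - 20 = 49
LMTD = (dT1 - dT2) / ln(dT1/dT2)
LMTD = (66 - 49) / ln(66/49)
LMTD = 57.08 K


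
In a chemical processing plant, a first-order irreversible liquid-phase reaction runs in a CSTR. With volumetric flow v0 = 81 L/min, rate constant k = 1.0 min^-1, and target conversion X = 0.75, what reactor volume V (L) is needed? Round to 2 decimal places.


V = v0 * X / (k * (1 - X))
V = 81 * 0.75 / (1.0 * (1 - 0.75))
V = 60.75 / (1.0 * 0.25)
V = 60.75 / 0.25
V = 243.00 L


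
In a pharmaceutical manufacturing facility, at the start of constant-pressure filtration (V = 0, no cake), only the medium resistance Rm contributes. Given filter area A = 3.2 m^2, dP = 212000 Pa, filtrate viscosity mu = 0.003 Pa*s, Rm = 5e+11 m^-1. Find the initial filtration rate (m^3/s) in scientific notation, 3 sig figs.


rate = A * dP / (mu * Rm)
rate = 3.2 * 212000 / (0.003 * 5e+11)
rate = 678400.0 / 1.500e+09
rate = 4.52e-04 m^3/s


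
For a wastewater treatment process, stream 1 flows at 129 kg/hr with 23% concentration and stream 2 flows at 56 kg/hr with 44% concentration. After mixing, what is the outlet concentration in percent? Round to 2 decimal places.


Mass balance on solute: F1*x1 + F2*x2 = F3*x3
F3 = F1 + F2 = 129 + 56 = 185 kg/hr
x3 = (F1*x1 + F2*x2)/F3
x3 = (129*0.23 + 56*0.44) / 185
x3 = 29.36%


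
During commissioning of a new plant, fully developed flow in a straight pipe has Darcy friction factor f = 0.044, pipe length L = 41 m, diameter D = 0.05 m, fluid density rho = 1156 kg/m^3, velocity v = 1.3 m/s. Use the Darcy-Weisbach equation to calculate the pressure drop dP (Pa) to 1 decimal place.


dP = f * (L/D) * (rho*v^2/2)
dP = 0.044 * (41/0.05) * (1156*1.3^2/2)
L/D = 820.0
rho*v^2/2 = 1156*1.69/2 = 976.82
dP = 0.044 * 820.0 * 976.82
dP = 35243.7 Pa


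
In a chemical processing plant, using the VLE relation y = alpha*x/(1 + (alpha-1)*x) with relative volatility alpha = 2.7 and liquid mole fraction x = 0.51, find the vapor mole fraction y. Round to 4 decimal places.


y = alpha*x / (1 + (alpha-1)*x)
y = 2.7*0.51 / (1 + (2.7-1)*0.51)
y = 1.377 / (1 + 0.867)
y = 1.377 / 1.867
y = 0.7375


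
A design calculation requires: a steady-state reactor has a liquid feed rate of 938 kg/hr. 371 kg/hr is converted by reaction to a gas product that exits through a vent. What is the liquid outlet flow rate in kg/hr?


Steady-state mass balance on the main outlet: F_out = F_in - F_removed
F_out = 938 - 371
F_out = 567 kg/hr


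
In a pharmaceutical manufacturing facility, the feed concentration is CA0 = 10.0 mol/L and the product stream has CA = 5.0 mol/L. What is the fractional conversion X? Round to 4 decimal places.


X = (CA0 - CA) / CA0
X = (10.0 - 5.0) / 10.0
X = 5.0 / 10.0
X = 0.5000


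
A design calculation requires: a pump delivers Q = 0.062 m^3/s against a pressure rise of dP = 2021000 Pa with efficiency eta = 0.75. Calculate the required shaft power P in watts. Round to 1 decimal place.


P = Q * dP / eta
P = 0.062 * 2021000 / 0.75
P = 125302.0 / 0.75
P = 167069.3 W


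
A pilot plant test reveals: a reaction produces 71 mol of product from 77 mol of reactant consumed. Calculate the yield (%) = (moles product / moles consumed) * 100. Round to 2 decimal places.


Yield = (moles product / moles consumed) * 100%
Yield = (71 / 77) * 100
Yield = 0.9221 * 100
Yield = 92.21%


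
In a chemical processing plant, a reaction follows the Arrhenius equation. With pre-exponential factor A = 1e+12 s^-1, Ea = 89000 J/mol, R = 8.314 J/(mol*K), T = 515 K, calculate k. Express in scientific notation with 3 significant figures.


k = A * exp(-Ea/(R*T))
k = 1e+12 * exp(-89000 / (8.314 * 515))
k = 1e+12 * exp(-20.786088)
k = 9.39e+02


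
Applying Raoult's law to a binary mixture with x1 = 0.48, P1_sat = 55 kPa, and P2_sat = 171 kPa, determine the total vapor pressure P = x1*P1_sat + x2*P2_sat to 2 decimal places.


P = x1*P1_sat + x2*P2_sat
x2 = 1 - x1 = 1 - 0.48 = 0.52
P = 0.48*55 + 0.52*171
P = 26.4 + 88.92
P = 115.32 kPa


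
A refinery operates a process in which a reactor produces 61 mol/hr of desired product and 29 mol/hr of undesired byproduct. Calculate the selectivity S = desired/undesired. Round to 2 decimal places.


S = desired product rate / undesired product rate
S = 61 / 29
S = 2.10


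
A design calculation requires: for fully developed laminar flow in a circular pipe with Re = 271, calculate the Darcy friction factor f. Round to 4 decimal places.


f = 64 / Re
f = 64 / 271
f = 0.2362


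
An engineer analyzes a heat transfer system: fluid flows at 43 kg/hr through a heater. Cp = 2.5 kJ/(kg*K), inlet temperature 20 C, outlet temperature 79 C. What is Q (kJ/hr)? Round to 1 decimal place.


Q = m_dot * Cp * (T2 - T1)
Q = 43 * 2.5 * (79 - 20)
Q = 43 * 2.5 * 59
Q = 6342.5 kJ/hr


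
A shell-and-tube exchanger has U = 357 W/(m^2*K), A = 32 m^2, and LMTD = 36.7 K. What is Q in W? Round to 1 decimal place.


Q = U * A * LMTD
Q = 357 * 32 * 36.7
Q = 419260.8 W


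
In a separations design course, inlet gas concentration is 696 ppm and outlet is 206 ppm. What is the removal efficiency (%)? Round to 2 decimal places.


Efficiency = (G_in - G_out) / G_in * 100%
Efficiency = (696 - 206) / 696 * 100
Efficiency = 490 / 696 * 100
Efficiency = 70.40%


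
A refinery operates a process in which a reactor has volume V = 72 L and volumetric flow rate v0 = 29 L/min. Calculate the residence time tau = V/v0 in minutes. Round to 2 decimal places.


tau = V / v0
tau = 72 / 29
tau = 2.48 min


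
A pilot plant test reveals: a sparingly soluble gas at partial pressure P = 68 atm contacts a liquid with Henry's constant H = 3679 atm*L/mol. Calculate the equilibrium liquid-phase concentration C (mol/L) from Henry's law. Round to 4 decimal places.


C = P / H
C = 68 / 3679
C = 0.0185 mol/L


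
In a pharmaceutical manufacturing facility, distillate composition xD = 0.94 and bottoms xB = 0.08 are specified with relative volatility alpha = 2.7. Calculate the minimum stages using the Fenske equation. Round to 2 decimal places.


N_min = ln((xD*(1-xB))/(xB*(1-xD))) / ln(alpha)
Numerator inside ln: 0.8648 / 0.0048 = 180.166667
ln(180.166667) = 5.193882
ln(alpha) = ln(2.7) = 0.993252
N_min = 5.193882 / 0.993252 = 5.23


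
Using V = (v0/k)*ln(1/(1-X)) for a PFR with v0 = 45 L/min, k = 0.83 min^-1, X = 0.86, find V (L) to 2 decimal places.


V = (v0/k) * ln(1/(1-X))
V = (45/0.83) * ln(1/(1-0.86))
V = 54.216867 * ln(7.142857)
V = 54.216867 * 1.966113
V = 106.60 L


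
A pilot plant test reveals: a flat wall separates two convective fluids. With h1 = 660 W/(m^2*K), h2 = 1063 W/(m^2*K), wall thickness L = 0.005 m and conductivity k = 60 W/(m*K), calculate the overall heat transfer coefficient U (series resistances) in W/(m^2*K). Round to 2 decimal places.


1/U = 1/h1 + L/k + 1/h2
1/U = 1/660 + 0.005/60 + 1/1063
1/U = 0.0015151515 + 8.33333e-05 + 0.0009407338
1/U = 0.0025392186
U = 393.82 W/(m^2*K)


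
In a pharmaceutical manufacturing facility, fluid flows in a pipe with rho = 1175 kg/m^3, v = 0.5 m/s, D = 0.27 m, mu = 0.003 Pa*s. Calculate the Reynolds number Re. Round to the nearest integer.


Re = rho * v * D / mu
Re = 1175 * 0.5 * 0.27 / 0.003
Re = 158.625 / 0.003
Re = 52875


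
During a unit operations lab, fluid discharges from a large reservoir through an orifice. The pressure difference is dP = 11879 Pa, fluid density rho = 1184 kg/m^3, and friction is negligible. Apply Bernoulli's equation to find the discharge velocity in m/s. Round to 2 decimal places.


v = sqrt(2*dP/rho)
v = sqrt(2*11879/1184)
v = sqrt(20.065878)
v = 4.48 m/s


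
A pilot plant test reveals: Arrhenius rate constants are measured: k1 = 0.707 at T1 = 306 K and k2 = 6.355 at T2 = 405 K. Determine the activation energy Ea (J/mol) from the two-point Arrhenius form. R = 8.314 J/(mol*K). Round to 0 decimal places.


Ea = R * ln(k2/k1) / (1/T1 - 1/T2)
ln(k2/k1) = ln(6.355/0.707) = 2.1959665
1/T1 - 1/T2 = 1/306 - 1/405 = 0.000798838054
Ea = 8.314 * 2.1959665 / 0.000798838054
Ea = 22855 J/mol


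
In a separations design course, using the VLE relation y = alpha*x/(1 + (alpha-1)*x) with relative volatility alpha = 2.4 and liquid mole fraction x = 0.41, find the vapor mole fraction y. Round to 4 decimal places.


y = alpha*x / (1 + (alpha-1)*x)
y = 2.4*0.41 / (1 + (2.4-1)*0.41)
y = 0.984 / (1 + 0.574)
y = 0.984 / 1.574
y = 0.6252


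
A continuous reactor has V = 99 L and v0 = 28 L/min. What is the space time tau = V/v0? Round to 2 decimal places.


tau = V / v0
tau = 99 / 28
tau = 3.54 min


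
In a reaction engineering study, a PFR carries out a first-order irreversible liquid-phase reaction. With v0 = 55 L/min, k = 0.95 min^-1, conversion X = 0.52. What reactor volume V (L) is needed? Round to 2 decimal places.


V = (v0/k) * ln(1/(1-X))
V = (55/0.95) * ln(1/(1-0.52))
V = 57.894737 * ln(2.083333)
V = 57.894737 * 0.733969
V = 42.49 L


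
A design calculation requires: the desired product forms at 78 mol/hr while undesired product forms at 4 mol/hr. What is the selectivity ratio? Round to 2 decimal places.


S = desired product rate / undesired product rate
S = 78 / 4
S = 19.50


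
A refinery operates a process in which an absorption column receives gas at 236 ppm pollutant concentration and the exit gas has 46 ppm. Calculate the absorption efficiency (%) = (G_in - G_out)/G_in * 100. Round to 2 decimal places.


Efficiency = (G_in - G_out) / G_in * 100%
Efficiency = (236 - 46) / 236 * 100
Efficiency = 190 / 236 * 100
Efficiency = 80.51%


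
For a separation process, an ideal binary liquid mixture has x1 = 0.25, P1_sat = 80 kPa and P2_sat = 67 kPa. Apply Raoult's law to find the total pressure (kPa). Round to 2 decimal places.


P = x1*P1_sat + x2*P2_sat
x2 = 1 - x1 = 1 - 0.25 = 0.75
P = 0.25*80 + 0.75*67
P = 20.0 + 50.25
P = 70.25 kPa


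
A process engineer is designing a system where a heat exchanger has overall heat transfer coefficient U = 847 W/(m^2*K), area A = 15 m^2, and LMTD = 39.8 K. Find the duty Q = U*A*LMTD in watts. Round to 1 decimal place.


Q = U * A * LMTD
Q = 847 * 15 * 39.8
Q = 505659.0 W


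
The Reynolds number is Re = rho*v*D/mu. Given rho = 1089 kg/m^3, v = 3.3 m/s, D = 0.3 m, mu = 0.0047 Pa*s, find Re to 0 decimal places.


Re = rho * v * D / mu
Re = 1089 * 3.3 * 0.3 / 0.0047
Re = 1078.11 / 0.0047
Re = 229385


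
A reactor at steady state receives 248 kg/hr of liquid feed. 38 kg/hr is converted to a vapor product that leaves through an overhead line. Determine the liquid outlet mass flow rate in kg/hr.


Steady-state mass balance on the main outlet: F_out = F_in - F_removed
F_out = 248 - 38
F_out = 210 kg/hr


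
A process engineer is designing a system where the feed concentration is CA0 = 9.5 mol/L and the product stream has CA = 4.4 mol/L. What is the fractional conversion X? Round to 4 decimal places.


X = (CA0 - CA) / CA0
X = (9.5 - 4.4) / 9.5
X = 5.1 / 9.5
X = 0.5368


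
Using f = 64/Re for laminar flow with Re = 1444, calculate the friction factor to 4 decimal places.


f = 64 / Re
f = 64 / 1444
f = 0.0443


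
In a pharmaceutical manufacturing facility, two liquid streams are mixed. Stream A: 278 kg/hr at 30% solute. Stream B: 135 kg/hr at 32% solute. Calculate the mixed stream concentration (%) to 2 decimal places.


Mass balance on solute: F1*x1 + F2*x2 = F3*x3
F3 = F1 + F2 = 278 + 135 = 413 kg/hr
x3 = (F1*x1 + F2*x2)/F3
x3 = (278*0.3 + 135*0.32) / 413
x3 = 30.65%


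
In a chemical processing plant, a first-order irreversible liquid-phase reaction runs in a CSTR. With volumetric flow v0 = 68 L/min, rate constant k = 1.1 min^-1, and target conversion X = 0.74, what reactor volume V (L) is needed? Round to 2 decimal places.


V = v0 * X / (k * (1 - X))
V = 68 * 0.74 / (1.1 * (1 - 0.74))
V = 50.32 / (1.1 * 0.26)
V = 50.32 / 0.286
V = 175.94 L


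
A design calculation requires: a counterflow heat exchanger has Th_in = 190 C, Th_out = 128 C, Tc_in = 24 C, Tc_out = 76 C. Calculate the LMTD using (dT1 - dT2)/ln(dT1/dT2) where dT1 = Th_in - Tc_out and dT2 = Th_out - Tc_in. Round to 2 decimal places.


dT1 = Th_in - Tc_out = 190 - 76 = 114
dT2 = Th_out - Tc_in = 128 - 24 = 104
LMTD = (dT1 - dT2) / ln(dT1/dT2)
LMTD = (114 - 104) / ln(114/104)
LMTD = 108.92 K


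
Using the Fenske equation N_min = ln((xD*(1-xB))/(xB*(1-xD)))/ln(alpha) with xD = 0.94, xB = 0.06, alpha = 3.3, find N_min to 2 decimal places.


N_min = ln((xD*(1-xB))/(xB*(1-xD))) / ln(alpha)
Numerator inside ln: 0.8836 / 0.0036 = 245.444444
ln(245.444444) = 5.503071
ln(alpha) = ln(3.3) = 1.193922
N_min = 5.503071 / 1.193922 = 4.61


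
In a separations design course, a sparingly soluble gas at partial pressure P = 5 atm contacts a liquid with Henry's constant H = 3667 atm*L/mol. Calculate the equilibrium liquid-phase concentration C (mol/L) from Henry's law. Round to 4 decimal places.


C = P / H
C = 5 / 3667
C = 0.0014 mol/L


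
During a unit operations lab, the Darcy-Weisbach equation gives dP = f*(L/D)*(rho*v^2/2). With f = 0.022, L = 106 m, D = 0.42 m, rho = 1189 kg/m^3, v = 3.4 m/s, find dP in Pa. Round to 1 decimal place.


dP = f * (L/D) * (rho*v^2/2)
dP = 0.022 * (106/0.42) * (1189*3.4^2/2)
L/D = 252.38095238
rho*v^2/2 = 1189*11.56/2 = 6872.42
dP = 0.022 * 252.38095238 * 6872.42
dP = 38158.3 Pa


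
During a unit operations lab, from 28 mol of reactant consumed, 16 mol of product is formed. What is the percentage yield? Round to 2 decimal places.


Yield = (moles product / moles consumed) * 100%
Yield = (16 / 28) * 100
Yield = 0.5714 * 100
Yield = 57.14%


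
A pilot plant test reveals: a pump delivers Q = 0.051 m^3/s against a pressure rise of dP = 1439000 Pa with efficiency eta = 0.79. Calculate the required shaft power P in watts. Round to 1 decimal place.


P = Q * dP / eta
P = 0.051 * 1439000 / 0.79
P = 73389.0 / 0.79
P = 92897.5 W


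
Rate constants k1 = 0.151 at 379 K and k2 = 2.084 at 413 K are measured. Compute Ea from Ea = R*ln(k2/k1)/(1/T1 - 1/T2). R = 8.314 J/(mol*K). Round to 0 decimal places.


Ea = R * ln(k2/k1) / (1/T1 - 1/T2)
ln(k2/k1) = ln(2.084/0.151) = 2.6247646
1/T1 - 1/T2 = 1/379 - 1/413 = 0.000217214921
Ea = 8.314 * 2.6247646 / 0.000217214921
Ea = 100464 J/mol


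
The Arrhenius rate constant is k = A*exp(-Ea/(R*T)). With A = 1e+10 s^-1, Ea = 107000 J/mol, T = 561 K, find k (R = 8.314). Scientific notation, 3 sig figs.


k = A * exp(-Ea/(R*T))
k = 1e+10 * exp(-107000 / (8.314 * 561))
k = 1e+10 * exp(-22.940923)
k = 1.09e+00


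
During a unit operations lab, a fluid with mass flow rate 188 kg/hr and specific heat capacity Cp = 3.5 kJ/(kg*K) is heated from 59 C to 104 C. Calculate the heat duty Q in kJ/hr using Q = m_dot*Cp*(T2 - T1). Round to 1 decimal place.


Q = m_dot * Cp * (T2 - T1)
Q = 188 * 3.5 * (104 - 59)
Q = 188 * 3.5 * 45
Q = 29610.0 kJ/hr


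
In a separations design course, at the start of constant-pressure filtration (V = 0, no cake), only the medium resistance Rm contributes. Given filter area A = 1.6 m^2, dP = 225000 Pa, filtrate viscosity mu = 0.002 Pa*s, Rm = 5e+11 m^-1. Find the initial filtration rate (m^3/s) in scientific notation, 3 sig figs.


rate = A * dP / (mu * Rm)
rate = 1.6 * 225000 / (0.002 * 5e+11)
rate = 360000.0 / 1.000e+09
rate = 3.60e-04 m^3/s


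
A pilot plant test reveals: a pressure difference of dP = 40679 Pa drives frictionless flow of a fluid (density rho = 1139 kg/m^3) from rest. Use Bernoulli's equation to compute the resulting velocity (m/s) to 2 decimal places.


v = sqrt(2*dP/rho)
v = sqrt(2*40679/1139)
v = sqrt(71.429324)
v = 8.45 m/s


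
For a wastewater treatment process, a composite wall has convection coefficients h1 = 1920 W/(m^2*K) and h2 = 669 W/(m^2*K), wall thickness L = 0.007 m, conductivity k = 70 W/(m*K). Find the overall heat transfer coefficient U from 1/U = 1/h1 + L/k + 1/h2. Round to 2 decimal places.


1/U = 1/h1 + L/k + 1/h2
1/U = 1/1920 + 0.007/70 + 1/669
1/U = 0.0005208333 + 0.0001 + 0.0014947683
1/U = 0.0021156016
U = 472.68 W/(m^2*K)


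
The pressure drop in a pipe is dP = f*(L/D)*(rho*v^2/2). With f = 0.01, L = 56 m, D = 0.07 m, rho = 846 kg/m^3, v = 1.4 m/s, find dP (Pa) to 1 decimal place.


dP = f * (L/D) * (rho*v^2/2)
dP = 0.01 * (56/0.07) * (846*1.4^2/2)
L/D = 800.0
rho*v^2/2 = 846*1.96/2 = 829.08
dP = 0.01 * 800.0 * 829.08
dP = 6632.6 Pa


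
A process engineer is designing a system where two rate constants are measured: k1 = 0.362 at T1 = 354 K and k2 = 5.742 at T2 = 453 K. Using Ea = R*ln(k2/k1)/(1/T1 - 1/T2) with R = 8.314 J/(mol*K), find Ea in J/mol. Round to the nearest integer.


Ea = R * ln(k2/k1) / (1/T1 - 1/T2)
ln(k2/k1) = ln(5.742/0.362) = 2.7639186
1/T1 - 1/T2 = 1/354 - 1/453 = 0.000617353238
Ea = 8.314 * 2.7639186 / 0.000617353238
Ea = 37222 J/mol


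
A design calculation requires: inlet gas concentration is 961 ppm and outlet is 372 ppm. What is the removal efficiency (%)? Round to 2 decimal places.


Efficiency = (G_in - G_out) / G_in * 100%
Efficiency = (961 - 372) / 961 * 100
Efficiency = 589 / 961 * 100
Efficiency = 61.29%


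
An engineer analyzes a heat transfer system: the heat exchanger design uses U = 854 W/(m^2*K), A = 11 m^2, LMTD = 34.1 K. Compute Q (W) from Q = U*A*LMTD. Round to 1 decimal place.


Q = U * A * LMTD
Q = 854 * 11 * 34.1
Q = 320335.4 W


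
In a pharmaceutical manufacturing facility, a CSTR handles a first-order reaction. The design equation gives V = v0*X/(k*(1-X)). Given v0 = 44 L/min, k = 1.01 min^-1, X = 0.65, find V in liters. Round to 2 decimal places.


V = v0 * X / (k * (1 - X))
V = 44 * 0.65 / (1.01 * (1 - 0.65))
V = 28.6 / (1.01 * 0.35)
V = 28.6 / 0.3535
V = 80.91 L


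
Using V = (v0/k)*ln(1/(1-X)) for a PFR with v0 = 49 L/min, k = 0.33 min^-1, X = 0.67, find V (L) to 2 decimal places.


V = (v0/k) * ln(1/(1-X))
V = (49/0.33) * ln(1/(1-0.67))
V = 148.484848 * ln(3.030303)
V = 148.484848 * 1.108663
V = 164.62 L


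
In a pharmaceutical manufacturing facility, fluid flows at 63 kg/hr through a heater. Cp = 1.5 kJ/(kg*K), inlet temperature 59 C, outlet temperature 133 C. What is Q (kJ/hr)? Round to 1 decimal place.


Q = m_dot * Cp * (T2 - T1)
Q = 63 * 1.5 * (133 - 59)
Q = 63 * 1.5 * 74
Q = 6993.0 kJ/hr


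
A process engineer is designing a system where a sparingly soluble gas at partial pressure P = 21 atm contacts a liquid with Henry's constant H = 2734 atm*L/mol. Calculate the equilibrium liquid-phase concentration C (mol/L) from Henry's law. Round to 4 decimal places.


C = P / H
C = 21 / 2734
C = 0.0077 mol/L


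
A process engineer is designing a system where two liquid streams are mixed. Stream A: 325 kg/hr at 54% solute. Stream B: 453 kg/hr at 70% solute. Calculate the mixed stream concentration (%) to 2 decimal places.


Mass balance on solute: F1*x1 + F2*x2 = F3*x3
F3 = F1 + F2 = 325 + 453 = 778 kg/hr
x3 = (F1*x1 + F2*x2)/F3
x3 = (325*0.54 + 453*0.7) / 778
x3 = 63.32%


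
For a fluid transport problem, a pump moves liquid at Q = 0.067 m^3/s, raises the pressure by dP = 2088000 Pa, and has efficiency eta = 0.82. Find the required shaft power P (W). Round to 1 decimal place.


P = Q * dP / eta
P = 0.067 * 2088000 / 0.82
P = 139896.0 / 0.82
P = 170604.9 W


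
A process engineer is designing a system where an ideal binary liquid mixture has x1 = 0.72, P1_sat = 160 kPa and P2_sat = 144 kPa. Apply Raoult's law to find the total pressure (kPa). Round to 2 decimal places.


P = x1*P1_sat + x2*P2_sat
x2 = 1 - x1 = 1 - 0.72 = 0.28
P = 0.72*160 + 0.28*144
P = 115.2 + 40.32
P = 155.52 kPa


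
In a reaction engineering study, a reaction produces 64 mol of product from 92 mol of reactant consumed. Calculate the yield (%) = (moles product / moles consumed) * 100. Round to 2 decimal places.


Yield = (moles product / moles consumed) * 100%
Yield = (64 / 92) * 100
Yield = 0.6957 * 100
Yield = 69.57%


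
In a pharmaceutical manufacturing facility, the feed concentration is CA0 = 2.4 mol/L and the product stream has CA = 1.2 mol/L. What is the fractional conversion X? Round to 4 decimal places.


X = (CA0 - CA) / CA0
X = (2.4 - 1.2) / 2.4
X = 1.2 / 2.4
X = 0.5000


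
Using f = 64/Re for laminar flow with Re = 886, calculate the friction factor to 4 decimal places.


f = 64 / Re
f = 64 / 886
f = 0.0722


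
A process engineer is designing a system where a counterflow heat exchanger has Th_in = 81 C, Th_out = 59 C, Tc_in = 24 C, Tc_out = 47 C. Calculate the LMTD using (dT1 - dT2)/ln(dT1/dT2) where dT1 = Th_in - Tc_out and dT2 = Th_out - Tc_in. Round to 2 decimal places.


dT1 = Th_in - Tc_out = 81 - 47 = 34
dT2 = Th_out - Tc_in = 59 - 24 = 35
LMTD = (dT1 - dT2) / ln(dT1/dT2)
LMTD = (34 - 35) / ln(34/35)
LMTD = 34.50 K


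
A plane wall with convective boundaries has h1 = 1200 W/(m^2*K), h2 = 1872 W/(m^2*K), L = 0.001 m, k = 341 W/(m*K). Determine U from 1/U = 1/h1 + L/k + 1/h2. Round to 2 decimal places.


1/U = 1/h1 + L/k + 1/h2
1/U = 1/1200 + 0.001/341 + 1/1872
1/U = 0.0008333333 + 2.9326e-06 + 0.000534188
1/U = 0.0013704539
U = 729.69 W/(m^2*K)


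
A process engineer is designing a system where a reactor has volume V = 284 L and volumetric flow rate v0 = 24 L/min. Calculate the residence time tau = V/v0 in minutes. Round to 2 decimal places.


tau = V / v0
tau = 284 / 24
tau = 11.83 min


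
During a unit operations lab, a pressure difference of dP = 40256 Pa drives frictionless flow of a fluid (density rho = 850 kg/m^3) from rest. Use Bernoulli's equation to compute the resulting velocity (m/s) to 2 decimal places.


v = sqrt(2*dP/rho)
v = sqrt(2*40256/850)
v = sqrt(94.72)
v = 9.73 m/s


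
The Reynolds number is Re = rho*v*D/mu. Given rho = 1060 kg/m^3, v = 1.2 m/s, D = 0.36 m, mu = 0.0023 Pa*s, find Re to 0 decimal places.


Re = rho * v * D / mu
Re = 1060 * 1.2 * 0.36 / 0.0023
Re = 457.92 / 0.0023
Re = 199096


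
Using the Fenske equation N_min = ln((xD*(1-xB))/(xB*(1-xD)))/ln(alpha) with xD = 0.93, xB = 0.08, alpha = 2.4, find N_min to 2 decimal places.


N_min = ln((xD*(1-xB))/(xB*(1-xD))) / ln(alpha)
Numerator inside ln: 0.8556 / 0.0056 = 152.785714
ln(152.785714) = 5.029036
ln(alpha) = ln(2.4) = 0.875469
N_min = 5.029036 / 0.875469 = 5.74


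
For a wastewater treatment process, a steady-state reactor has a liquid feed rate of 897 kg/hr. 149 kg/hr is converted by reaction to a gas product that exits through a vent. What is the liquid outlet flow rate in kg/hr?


Steady-state mass balance on the main outlet: F_out = F_in - F_removed
F_out = 897 - 149
F_out = 748 kg/hr


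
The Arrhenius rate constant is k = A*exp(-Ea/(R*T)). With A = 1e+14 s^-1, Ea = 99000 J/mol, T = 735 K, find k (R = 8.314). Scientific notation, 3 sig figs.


k = A * exp(-Ea/(R*T))
k = 1e+14 * exp(-99000 / (8.314 * 735))
k = 1e+14 * exp(-16.200851)
k = 9.21e+06


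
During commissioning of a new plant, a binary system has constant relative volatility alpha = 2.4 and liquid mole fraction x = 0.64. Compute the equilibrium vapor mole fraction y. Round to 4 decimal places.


y = alpha*x / (1 + (alpha-1)*x)
y = 2.4*0.64 / (1 + (2.4-1)*0.64)
y = 1.536 / (1 + 0.896)
y = 1.536 / 1.896
y = 0.8101


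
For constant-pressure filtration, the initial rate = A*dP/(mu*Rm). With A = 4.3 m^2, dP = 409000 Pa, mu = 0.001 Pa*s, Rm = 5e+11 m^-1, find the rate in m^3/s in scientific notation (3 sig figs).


rate = A * dP / (mu * Rm)
rate = 4.3 * 409000 / (0.001 * 5e+11)
rate = 1758700.0 / 5.000e+08
rate = 3.52e-03 m^3/s


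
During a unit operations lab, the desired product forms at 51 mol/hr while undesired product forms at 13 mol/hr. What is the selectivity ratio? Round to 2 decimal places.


S = desired product rate / undesired product rate
S = 51 / 13
S = 3.92


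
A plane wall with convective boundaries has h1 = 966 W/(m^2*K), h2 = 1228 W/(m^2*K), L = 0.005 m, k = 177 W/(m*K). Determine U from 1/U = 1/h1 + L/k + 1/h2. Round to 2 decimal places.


1/U = 1/h1 + L/k + 1/h2
1/U = 1/966 + 0.005/177 + 1/1228
1/U = 0.0010351967 + 2.82486e-05 + 0.0008143322
1/U = 0.0018777775
U = 532.54 W/(m^2*K)


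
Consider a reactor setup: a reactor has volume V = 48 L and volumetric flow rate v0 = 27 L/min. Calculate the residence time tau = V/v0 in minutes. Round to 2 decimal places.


tau = V / v0
tau = 48 / 27
tau = 1.78 min


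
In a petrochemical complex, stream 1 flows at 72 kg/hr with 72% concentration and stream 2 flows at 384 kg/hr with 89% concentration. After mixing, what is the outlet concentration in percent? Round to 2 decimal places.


Mass balance on solute: F1*x1 + F2*x2 = F3*x3
F3 = F1 + F2 = 72 + 384 = 456 kg/hr
x3 = (F1*x1 + F2*x2)/F3
x3 = (72*0.72 + 384*0.89) / 456
x3 = 86.32%


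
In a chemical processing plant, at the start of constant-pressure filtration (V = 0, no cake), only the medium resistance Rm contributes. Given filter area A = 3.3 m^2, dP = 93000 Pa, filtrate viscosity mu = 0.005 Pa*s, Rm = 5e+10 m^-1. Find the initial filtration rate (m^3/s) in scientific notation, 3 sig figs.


rate = A * dP / (mu * Rm)
rate = 3.3 * 93000 / (0.005 * 5e+10)
rate = 306900.0 / 2.500e+08
rate = 1.23e-03 m^3/s


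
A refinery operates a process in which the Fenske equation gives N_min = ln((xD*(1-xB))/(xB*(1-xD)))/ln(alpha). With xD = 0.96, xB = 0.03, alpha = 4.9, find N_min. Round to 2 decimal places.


N_min = ln((xD*(1-xB))/(xB*(1-xD))) / ln(alpha)
Numerator inside ln: 0.9312 / 0.0012 = 776.0
ln(776.0) = 6.654153
ln(alpha) = ln(4.9) = 1.589235
N_min = 6.654153 / 1.589235 = 4.19


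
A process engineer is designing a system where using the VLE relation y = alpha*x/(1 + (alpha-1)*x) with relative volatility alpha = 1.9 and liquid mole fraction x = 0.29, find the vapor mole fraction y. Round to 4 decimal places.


y = alpha*x / (1 + (alpha-1)*x)
y = 1.9*0.29 / (1 + (1.9-1)*0.29)
y = 0.551 / (1 + 0.261)
y = 0.551 / 1.261
y = 0.4370


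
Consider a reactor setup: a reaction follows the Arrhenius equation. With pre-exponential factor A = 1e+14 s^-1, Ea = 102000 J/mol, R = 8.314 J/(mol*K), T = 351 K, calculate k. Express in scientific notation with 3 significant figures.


k = A * exp(-Ea/(R*T))
k = 1e+14 * exp(-102000 / (8.314 * 351))
k = 1e+14 * exp(-34.952886)
k = 6.61e-02


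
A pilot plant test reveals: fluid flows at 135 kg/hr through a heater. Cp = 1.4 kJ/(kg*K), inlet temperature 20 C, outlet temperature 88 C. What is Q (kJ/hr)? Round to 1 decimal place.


Q = m_dot * Cp * (T2 - T1)
Q = 135 * 1.4 * (88 - 20)
Q = 135 * 1.4 * 68
Q = 12852.0 kJ/hr


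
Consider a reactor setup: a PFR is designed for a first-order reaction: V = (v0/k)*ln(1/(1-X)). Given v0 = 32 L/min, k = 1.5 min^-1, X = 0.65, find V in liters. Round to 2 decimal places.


V = (v0/k) * ln(1/(1-X))
V = (32/1.5) * ln(1/(1-0.65))
V = 21.333333 * ln(2.857143)
V = 21.333333 * 1.049822
V = 22.40 L


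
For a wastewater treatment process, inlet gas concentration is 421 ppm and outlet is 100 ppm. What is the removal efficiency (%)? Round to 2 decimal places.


Efficiency = (G_in - G_out) / G_in * 100%
Efficiency = (421 - 100) / 421 * 100
Efficiency = 321 / 421 * 100
Efficiency = 76.25%


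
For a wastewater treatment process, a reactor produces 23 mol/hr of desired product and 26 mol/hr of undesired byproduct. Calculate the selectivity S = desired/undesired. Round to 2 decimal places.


S = desired product rate / undesired product rate
S = 23 / 26
S = 0.88


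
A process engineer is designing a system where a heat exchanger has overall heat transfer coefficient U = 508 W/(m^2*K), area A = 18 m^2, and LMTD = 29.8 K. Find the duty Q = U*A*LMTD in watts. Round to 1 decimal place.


Q = U * A * LMTD
Q = 508 * 18 * 29.8
Q = 272491.2 W


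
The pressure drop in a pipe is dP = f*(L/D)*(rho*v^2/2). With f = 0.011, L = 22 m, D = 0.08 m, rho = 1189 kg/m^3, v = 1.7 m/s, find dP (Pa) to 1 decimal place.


dP = f * (L/D) * (rho*v^2/2)
dP = 0.011 * (22/0.08) * (1189*1.7^2/2)
L/D = 275.0
rho*v^2/2 = 1189*2.89/2 = 1718.105
dP = 0.011 * 275.0 * 1718.105
dP = 5197.3 Pa


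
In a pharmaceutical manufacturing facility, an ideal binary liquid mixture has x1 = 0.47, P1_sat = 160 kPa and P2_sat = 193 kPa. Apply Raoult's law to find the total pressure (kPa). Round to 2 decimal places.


P = x1*P1_sat + x2*P2_sat
x2 = 1 - x1 = 1 - 0.47 = 0.53
P = 0.47*160 + 0.53*193
P = 75.2 + 102.29
P = 177.49 kPa


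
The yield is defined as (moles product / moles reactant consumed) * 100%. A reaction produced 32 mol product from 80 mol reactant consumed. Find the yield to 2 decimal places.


Yield = (moles product / moles consumed) * 100%
Yield = (32 / 80) * 100
Yield = 0.4 * 100
Yield = 40.00%


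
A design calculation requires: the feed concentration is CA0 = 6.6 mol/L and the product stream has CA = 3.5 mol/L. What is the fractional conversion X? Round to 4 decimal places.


X = (CA0 - CA) / CA0
X = (6.6 - 3.5) / 6.6
X = 3.1 / 6.6
X = 0.4697


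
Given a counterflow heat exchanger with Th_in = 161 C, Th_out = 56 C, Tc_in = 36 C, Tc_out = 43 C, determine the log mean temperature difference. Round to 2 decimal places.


dT1 = Th_in - Tc_out = 161 - 43 = 118
dT2 = Th_out - Tc_in = 56 - 36 = 20
LMTD = (dT1 - dT2) / ln(dT1/dT2)
LMTD = (118 - 20) / ln(118/20)
LMTD = 55.21 K


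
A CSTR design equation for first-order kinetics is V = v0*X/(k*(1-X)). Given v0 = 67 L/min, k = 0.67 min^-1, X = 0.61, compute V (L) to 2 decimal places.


V = v0 * X / (k * (1 - X))
V = 67 * 0.61 / (0.67 * (1 - 0.61))
V = 40.87 / (0.67 * 0.39)
V = 40.87 / 0.2613
V = 156.41 L


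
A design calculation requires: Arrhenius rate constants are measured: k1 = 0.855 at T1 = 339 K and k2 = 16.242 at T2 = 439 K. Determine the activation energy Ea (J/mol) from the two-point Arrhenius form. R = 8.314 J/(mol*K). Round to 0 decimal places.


Ea = R * ln(k2/k1) / (1/T1 - 1/T2)
ln(k2/k1) = ln(16.242/0.855) = 2.9442543
1/T1 - 1/T2 = 1/339 - 1/439 = 0.000671948179
Ea = 8.314 * 2.9442543 / 0.000671948179
Ea = 36429 J/mol


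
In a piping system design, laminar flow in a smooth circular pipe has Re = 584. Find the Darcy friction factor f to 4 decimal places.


f = 64 / Re
f = 64 / 584
f = 0.1096


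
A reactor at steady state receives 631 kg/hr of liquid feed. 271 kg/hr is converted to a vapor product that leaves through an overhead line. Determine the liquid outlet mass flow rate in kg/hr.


Steady-state mass balance on the main outlet: F_out = F_in - F_removed
F_out = 631 - 271
F_out = 360 kg/hr


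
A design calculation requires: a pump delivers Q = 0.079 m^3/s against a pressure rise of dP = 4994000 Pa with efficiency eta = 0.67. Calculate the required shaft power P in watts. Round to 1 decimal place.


P = Q * dP / eta
P = 0.079 * 4994000 / 0.67
P = 394526.0 / 0.67
P = 588844.8 W


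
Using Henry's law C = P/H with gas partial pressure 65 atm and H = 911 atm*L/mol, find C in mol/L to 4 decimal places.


C = P / H
C = 65 / 911
C = 0.0714 mol/L


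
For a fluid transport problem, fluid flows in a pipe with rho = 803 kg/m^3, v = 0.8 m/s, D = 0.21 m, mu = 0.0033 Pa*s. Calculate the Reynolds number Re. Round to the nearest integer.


Re = rho * v * D / mu
Re = 803 * 0.8 * 0.21 / 0.0033
Re = 134.904 / 0.0033
Re = 40880


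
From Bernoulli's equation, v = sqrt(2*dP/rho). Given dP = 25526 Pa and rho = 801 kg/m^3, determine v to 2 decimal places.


v = sqrt(2*dP/rho)
v = sqrt(2*25526/801)
v = sqrt(63.735331)
v = 7.98 m/s


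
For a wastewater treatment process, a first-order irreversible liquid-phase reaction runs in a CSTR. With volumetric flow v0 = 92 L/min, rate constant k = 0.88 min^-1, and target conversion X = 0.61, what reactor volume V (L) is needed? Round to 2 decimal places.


V = v0 * X / (k * (1 - X))
V = 92 * 0.61 / (0.88 * (1 - 0.61))
V = 56.12 / (0.88 * 0.39)
V = 56.12 / 0.3432
V = 163.52 L


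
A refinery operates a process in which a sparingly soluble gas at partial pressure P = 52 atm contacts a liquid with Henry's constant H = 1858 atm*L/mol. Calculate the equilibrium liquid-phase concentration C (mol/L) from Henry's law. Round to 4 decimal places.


C = P / H
C = 52 / 1858
C = 0.0280 mol/L


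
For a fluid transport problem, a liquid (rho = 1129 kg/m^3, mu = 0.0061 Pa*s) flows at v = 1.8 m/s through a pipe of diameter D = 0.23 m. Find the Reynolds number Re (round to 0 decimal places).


Re = rho * v * D / mu
Re = 1129 * 1.8 * 0.23 / 0.0061
Re = 467.406 / 0.0061
Re = 76624


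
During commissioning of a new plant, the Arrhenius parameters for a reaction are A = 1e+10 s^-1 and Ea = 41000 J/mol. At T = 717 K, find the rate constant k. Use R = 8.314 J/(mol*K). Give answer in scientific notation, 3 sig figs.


k = A * exp(-Ea/(R*T))
k = 1e+10 * exp(-41000 / (8.314 * 717))
k = 1e+10 * exp(-6.877881)
k = 1.03e+07


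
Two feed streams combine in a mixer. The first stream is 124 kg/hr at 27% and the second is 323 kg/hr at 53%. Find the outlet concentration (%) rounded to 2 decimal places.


Mass balance on solute: F1*x1 + F2*x2 = F3*x3
F3 = F1 + F2 = 124 + 323 = 447 kg/hr
x3 = (F1*x1 + F2*x2)/F3
x3 = (124*0.27 + 323*0.53) / 447
x3 = 45.79%


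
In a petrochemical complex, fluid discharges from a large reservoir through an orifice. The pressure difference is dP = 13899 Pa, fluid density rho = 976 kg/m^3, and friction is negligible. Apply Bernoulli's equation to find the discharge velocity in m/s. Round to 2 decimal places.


v = sqrt(2*dP/rho)
v = sqrt(2*13899/976)
v = sqrt(28.481557)
v = 5.34 m/s


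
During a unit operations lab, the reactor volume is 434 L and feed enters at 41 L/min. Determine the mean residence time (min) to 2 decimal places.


tau = V / v0
tau = 434 / 41
tau = 10.59 min


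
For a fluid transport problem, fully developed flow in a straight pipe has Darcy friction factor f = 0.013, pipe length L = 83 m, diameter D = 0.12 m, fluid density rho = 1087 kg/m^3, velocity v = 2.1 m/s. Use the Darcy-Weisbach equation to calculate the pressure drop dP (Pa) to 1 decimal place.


dP = f * (L/D) * (rho*v^2/2)
dP = 0.013 * (83/0.12) * (1087*2.1^2/2)
L/D = 691.66666667
rho*v^2/2 = 1087*4.41/2 = 2396.835
dP = 0.013 * 691.66666667 * 2396.835
dP = 21551.5 Pa


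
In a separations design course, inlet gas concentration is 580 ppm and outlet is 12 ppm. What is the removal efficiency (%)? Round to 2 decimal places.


Efficiency = (G_in - G_out) / G_in * 100%
Efficiency = (580 - 12) / 580 * 100
Efficiency = 568 / 580 * 100
Efficiency = 97.93%


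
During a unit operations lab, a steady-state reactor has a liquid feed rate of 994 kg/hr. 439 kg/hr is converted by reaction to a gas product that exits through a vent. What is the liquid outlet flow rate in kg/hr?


Steady-state mass balance on the main outlet: F_out = F_in - F_removed
F_out = 994 - 439
F_out = 555 kg/hr


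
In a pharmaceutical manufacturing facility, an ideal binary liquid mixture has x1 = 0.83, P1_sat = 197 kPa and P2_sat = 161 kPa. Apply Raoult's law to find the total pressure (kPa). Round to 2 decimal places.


P = x1*P1_sat + x2*P2_sat
x2 = 1 - x1 = 1 - 0.83 = 0.17
P = 0.83*197 + 0.17*161
P = 163.51 + 27.37
P = 190.88 kPa


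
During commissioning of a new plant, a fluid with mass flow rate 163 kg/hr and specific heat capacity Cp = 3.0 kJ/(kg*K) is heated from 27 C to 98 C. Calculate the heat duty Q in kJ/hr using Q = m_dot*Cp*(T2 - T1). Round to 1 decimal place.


Q = m_dot * Cp * (T2 - T1)
Q = 163 * 3.0 * (98 - 27)
Q = 163 * 3.0 * 71
Q = 34719.0 kJ/hr


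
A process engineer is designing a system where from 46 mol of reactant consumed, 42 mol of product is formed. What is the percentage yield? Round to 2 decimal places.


Yield = (moles product / moles consumed) * 100%
Yield = (42 / 46) * 100
Yield = 0.913 * 100
Yield = 91.30%
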